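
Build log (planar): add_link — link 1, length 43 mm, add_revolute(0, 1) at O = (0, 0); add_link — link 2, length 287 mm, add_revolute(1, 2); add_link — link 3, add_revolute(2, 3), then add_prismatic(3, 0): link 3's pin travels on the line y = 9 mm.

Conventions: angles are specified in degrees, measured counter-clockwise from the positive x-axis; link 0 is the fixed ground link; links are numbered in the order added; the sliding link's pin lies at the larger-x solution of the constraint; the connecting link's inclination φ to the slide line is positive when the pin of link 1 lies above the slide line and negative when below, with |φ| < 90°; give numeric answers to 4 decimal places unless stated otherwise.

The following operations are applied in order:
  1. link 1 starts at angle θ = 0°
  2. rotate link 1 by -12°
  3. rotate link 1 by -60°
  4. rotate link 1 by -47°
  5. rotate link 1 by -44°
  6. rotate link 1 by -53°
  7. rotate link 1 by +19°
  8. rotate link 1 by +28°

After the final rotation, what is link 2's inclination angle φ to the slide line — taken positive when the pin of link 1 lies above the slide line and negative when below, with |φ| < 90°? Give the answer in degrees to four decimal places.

geometry: r = 43 mm, L = 287 mm, e = 9 mm; θ starts at 0°
rotate link 1 by -12°: θ ← 0° -12° = -12°
rotate link 1 by -60°: θ ← -12° -60° = -72°
rotate link 1 by -47°: θ ← -72° -47° = -119°
rotate link 1 by -44°: θ ← -119° -44° = -163°
rotate link 1 by -53°: θ ← -163° -53° = -216°
rotate link 1 by +19°: θ ← -216° +19° = -197°
rotate link 1 by +28°: θ ← -197° +28° = -169°
h = r sin θ − e = -8.204787 − 9 = -17.204787
sin φ = h / L = -17.204787 / 287 = -0.05994699
φ = arcsin(-0.05994699) = -3.436770°

-3.4368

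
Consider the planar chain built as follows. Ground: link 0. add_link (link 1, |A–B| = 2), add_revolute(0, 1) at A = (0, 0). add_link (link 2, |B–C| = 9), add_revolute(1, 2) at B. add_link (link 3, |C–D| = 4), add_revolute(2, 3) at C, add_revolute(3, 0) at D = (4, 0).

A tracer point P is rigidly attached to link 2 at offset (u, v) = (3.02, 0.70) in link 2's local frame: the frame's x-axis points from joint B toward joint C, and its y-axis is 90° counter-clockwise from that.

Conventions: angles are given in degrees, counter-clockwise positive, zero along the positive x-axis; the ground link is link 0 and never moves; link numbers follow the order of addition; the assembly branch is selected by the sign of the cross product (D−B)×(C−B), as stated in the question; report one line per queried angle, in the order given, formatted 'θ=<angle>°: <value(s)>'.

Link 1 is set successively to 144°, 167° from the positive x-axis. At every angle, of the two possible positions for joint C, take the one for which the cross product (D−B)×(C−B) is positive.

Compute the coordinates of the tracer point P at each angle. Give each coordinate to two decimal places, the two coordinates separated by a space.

A=(0,0), D=(4.00,0)
θ=144°: B = A + 2.00·(cos144°, sin144°) = (-1.6180, 1.1756)
θ=144°: |BD| = 5.7397
θ=144°: circle(B,9.00) ∩ circle(D,4.00): a=8.5322, h=2.8640
θ=144°:   candidates: C₊=(7.3198,2.2313) cross=16.438; C₋=(6.1467,-3.3752) cross=-16.438
θ=144°:   branch + wants cross > 0 → take C=(7.3198,2.2313) (cross=16.438)
θ=144°: ex = (C−B)/|BC| = (0.9931,0.1173); ey = (-0.1173,0.9931)
θ=144°: P = B + 3.02·ex + 0.70·ey = (1.2990,2.2250)
θ=167°: B = A + 2.00·(cos167°, sin167°) = (-1.9487, 0.4499)
θ=167°: |BD| = 5.9657
θ=167°: circle(B,9.00) ∩ circle(D,4.00): a=8.4306, h=3.1503
θ=167°:   candidates: C₊=(6.6955,2.9554) cross=18.794; C₋=(6.2203,-3.3272) cross=-18.794
θ=167°:   branch + wants cross > 0 → take C=(6.6955,2.9554) (cross=18.794)
θ=167°: ex = (C−B)/|BC| = (0.9605,0.2784); ey = (-0.2784,0.9605)
θ=167°: P = B + 3.02·ex + 0.70·ey = (0.7570,1.9630)

θ=144°: 1.30 2.22
θ=167°: 0.76 1.96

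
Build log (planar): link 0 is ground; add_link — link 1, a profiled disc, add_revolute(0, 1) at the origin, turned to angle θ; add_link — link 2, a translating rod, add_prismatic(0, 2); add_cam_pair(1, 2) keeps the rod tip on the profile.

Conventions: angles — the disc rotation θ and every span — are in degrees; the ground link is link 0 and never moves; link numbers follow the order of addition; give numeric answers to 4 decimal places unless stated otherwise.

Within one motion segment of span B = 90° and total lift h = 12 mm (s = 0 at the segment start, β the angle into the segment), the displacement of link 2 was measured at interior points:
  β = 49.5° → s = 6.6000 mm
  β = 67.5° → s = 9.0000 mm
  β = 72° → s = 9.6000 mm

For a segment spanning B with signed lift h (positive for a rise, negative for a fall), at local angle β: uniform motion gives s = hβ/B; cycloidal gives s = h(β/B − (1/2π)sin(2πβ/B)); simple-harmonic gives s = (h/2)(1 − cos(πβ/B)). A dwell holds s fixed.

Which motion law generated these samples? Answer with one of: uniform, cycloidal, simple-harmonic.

candidates at β/B = r: uniform s = h·r (linear in β); cycloidal s = h·(r − sin(2πr)/(2π)); simple-harmonic s = (h/2)(1 − cos(πr))
β=49.5°: printed 6.6000 | uniform 6.6000, cycloidal 7.1902, simple-harmonic 6.9386
β=67.5°: printed 9.0000 | uniform 9.0000, cycloidal 10.9099, simple-harmonic 10.2426
β=72°: printed 9.6000 | uniform 9.6000, cycloidal 11.4164, simple-harmonic 10.8541
only one law matches every sample → uniform

uniform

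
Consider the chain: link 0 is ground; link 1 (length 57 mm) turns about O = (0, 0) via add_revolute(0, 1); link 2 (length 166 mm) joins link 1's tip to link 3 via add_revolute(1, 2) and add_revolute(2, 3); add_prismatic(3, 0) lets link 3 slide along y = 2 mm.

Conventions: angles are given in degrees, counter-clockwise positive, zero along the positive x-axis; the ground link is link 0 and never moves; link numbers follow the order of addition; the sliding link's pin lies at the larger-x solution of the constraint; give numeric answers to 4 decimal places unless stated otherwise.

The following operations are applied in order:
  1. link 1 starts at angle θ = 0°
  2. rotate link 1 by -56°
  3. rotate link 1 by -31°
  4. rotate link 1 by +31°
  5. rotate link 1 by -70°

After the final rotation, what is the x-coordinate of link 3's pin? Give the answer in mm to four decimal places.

geometry: r = 57 mm, L = 166 mm, e = 2 mm; θ starts at 0°
rotate link 1 by -56°: θ ← 0° -56° = -56°
rotate link 1 by -31°: θ ← -56° -31° = -87°
rotate link 1 by +31°: θ ← -87° +31° = -56°
rotate link 1 by -70°: θ ← -56° -70° = -126°
crank pin P = (r cos θ, r sin θ) = (-33.503759, -46.113969)
h = r sin θ − e = -46.113969 − 2 = -48.113969
x = r cos θ + √(L² − h²) = -33.503759 + 158.874309 = 125.370549

125.3705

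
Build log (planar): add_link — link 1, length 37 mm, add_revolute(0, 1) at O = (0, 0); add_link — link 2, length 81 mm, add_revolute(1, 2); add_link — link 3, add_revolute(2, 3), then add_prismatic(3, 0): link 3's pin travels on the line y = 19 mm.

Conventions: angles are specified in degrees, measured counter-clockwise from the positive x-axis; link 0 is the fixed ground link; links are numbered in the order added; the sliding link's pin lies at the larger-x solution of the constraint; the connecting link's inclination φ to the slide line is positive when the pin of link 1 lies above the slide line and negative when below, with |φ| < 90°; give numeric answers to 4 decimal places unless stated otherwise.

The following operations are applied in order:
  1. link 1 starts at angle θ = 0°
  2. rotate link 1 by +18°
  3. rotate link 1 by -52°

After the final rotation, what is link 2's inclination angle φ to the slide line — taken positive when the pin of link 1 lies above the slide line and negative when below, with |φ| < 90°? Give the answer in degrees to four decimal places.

geometry: r = 37 mm, L = 81 mm, e = 19 mm; θ starts at 0°
rotate link 1 by +18°: θ ← 0° +18° = 18°
rotate link 1 by -52°: θ ← 18° -52° = -34°
h = r sin θ − e = -20.690137 − 19 = -39.690137
sin φ = h / L = -39.690137 / 81 = -0.49000170
φ = arcsin(-0.49000170) = -29.340693°

-29.3407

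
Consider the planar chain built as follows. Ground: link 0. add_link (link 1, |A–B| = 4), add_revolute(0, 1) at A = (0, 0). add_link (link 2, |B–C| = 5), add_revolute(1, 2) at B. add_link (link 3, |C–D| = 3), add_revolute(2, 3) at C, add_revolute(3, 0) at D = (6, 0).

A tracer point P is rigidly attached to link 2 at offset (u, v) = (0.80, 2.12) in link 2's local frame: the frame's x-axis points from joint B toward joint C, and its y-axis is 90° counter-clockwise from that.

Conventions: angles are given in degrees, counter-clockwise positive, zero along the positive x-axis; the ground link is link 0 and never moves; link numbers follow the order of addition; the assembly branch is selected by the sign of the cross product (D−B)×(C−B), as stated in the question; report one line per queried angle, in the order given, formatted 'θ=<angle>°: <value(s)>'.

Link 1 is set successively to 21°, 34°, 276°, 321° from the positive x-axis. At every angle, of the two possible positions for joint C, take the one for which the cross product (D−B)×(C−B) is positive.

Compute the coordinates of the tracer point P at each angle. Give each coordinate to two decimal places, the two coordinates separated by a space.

A=(0,0), D=(6.00,0)
θ=21°: B = A + 4.00·(cos21°, sin21°) = (3.7343, 1.4335)
θ=21°: |BD| = 2.6811
θ=21°: circle(B,5.00) ∩ circle(D,3.00): a=4.3244, h=2.5099
θ=21°:   candidates: C₊=(8.7307,1.2424) cross=6.729; C₋=(6.0468,-2.9996) cross=-6.729
θ=21°:   branch + wants cross > 0 → take C=(8.7307,1.2424) (cross=6.729)
θ=21°: ex = (C−B)/|BC| = (0.9993,-0.0382); ey = (0.0382,0.9993)
θ=21°: P = B + 0.80·ex + 2.12·ey = (4.6148,3.5213)
θ=34°: B = A + 4.00·(cos34°, sin34°) = (3.3162, 2.2368)
θ=34°: |BD| = 3.4937
θ=34°: circle(B,5.00) ∩ circle(D,3.00): a=4.0367, h=2.9505
θ=34°:   candidates: C₊=(8.3060,1.9189) cross=10.308; C₋=(4.5281,-2.6141) cross=-10.308
θ=34°:   branch + wants cross > 0 → take C=(8.3060,1.9189) (cross=10.308)
θ=34°: ex = (C−B)/|BC| = (0.9980,-0.0636); ey = (0.0636,0.9980)
θ=34°: P = B + 0.80·ex + 2.12·ey = (4.2493,4.3016)
θ=276°: B = A + 4.00·(cos276°, sin276°) = (0.4181, -3.9781)
θ=276°: |BD| = 6.8544
θ=276°: circle(B,5.00) ∩ circle(D,3.00): a=4.5943, h=1.9728
θ=276°:   candidates: C₊=(3.0145,0.2949) cross=13.523; C₋=(5.3045,-2.9183) cross=-13.523
θ=276°:   branch + wants cross > 0 → take C=(3.0145,0.2949) (cross=13.523)
θ=276°: ex = (C−B)/|BC| = (0.5193,0.8546); ey = (-0.8546,0.5193)
θ=276°: P = B + 0.80·ex + 2.12·ey = (-0.9782,-2.1935)
θ=321°: B = A + 4.00·(cos321°, sin321°) = (3.1086, -2.5173)
θ=321°: |BD| = 3.8337
θ=321°: circle(B,5.00) ∩ circle(D,3.00): a=4.0036, h=2.9952
θ=321°:   candidates: C₊=(4.1615,2.3706) cross=11.483; C₋=(8.0949,-2.1474) cross=-11.483
θ=321°:   branch + wants cross > 0 → take C=(4.1615,2.3706) (cross=11.483)
θ=321°: ex = (C−B)/|BC| = (0.2106,0.9776); ey = (-0.9776,0.2106)
θ=321°: P = B + 0.80·ex + 2.12·ey = (1.2046,-1.2888)

θ=21°: 4.61 3.52
θ=34°: 4.25 4.30
θ=276°: -0.98 -2.19
θ=321°: 1.20 -1.29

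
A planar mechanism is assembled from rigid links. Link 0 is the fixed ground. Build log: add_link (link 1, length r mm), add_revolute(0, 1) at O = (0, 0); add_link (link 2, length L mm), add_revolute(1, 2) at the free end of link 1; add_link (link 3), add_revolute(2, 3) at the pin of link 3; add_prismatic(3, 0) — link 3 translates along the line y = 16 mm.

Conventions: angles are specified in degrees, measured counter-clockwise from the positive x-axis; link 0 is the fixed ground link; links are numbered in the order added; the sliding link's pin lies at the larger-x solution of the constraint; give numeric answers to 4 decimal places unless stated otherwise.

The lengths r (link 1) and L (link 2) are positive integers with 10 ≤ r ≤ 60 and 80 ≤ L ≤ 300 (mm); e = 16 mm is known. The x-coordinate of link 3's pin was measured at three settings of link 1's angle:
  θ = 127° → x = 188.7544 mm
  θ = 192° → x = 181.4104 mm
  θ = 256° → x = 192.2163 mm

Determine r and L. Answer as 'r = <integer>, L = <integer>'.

constraint per measurement: (x − r cos θ)² + (r sin θ − e)² = L²
subtracting the θ₁ and θ₂ equations cancels the r² and L² terms:
r = (x₁² − x₂²) / (2[(x₁cos θ₁ + e sin θ₁) − (x₂cos θ₂ + e sin θ₂)]) = 17.0000 → r = 17
L² = (x₁ − r cos θ₁)² + (r sin θ₁ − e)² = 39601.0037 → L = 199.0000 → L = 199
check at θ₃=256°: x = 192.2163 (printed 192.2163) ✓

r = 17, L = 199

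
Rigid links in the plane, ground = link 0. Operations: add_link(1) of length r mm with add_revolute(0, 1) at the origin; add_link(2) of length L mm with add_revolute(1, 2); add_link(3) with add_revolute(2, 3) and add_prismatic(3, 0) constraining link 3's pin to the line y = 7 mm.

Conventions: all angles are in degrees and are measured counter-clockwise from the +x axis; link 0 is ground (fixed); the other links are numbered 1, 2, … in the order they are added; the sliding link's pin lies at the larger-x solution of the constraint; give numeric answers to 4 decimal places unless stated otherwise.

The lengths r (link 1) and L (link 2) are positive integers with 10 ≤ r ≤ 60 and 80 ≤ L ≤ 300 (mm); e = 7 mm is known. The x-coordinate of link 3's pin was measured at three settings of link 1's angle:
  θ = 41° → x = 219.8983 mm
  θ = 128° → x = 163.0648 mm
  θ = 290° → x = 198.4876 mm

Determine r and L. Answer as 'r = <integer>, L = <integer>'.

constraint per measurement: (x − r cos θ)² + (r sin θ − e)² = L²
subtracting the θ₁ and θ₂ equations cancels the r² and L² terms:
r = (x₁² − x₂²) / (2[(x₁cos θ₁ + e sin θ₁) − (x₂cos θ₂ + e sin θ₂)]) = 41.0000 → r = 41
L² = (x₁ − r cos θ₁)² + (r sin θ₁ − e)² = 36100.0175 → L = 190.0000 → L = 190
check at θ₃=290°: x = 198.4876 (printed 198.4876) ✓

r = 41, L = 190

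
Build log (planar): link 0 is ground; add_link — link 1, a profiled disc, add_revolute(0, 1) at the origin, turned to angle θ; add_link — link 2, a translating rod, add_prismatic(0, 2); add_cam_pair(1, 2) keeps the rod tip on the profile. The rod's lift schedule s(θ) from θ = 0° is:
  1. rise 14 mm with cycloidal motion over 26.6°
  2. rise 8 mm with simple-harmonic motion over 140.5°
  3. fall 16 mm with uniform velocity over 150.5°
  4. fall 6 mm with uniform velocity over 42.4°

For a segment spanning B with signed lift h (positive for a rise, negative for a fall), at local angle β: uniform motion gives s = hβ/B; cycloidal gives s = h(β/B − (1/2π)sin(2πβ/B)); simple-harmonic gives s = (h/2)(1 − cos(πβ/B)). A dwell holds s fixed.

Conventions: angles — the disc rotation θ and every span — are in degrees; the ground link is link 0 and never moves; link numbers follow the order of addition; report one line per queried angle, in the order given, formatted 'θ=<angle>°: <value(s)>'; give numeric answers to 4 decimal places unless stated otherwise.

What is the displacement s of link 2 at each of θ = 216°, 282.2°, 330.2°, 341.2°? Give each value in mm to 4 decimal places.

seg 1 [0°–26.6°] cycloidal, h=14: full span → s += 14 → s = 14.0000
seg 2 [26.6°–167.1°] simple-harmonic, h=8: full span → s += 8 → s = 22.0000
seg 3 [167.1°–317.6°] uniform, h=-16: θ=216° here. β=48.9, B=150.5. -16·48.9/150.5 = -5.1987 → s = 16.8013
seg 3 [167.1°–317.6°] uniform, h=-16: θ=282.2° here. β=115.1, B=150.5. -16·115.1/150.5 = -12.2365 → s = 9.7635
seg 3 [167.1°–317.6°] uniform, h=-16: full span → s += -16 → s = 6.0000
seg 4 [317.6°–360°] uniform, h=-6: θ=330.2° here. β=12.6, B=42.4. -6·12.6/42.4 = -1.7830 → s = 4.2170
seg 4 [317.6°–360°] uniform, h=-6: θ=341.2° here. β=23.6, B=42.4. -6·23.6/42.4 = -3.3396 → s = 2.6604

θ=216°: 16.8013
θ=282.2°: 9.7635
θ=330.2°: 4.2170
θ=341.2°: 2.6604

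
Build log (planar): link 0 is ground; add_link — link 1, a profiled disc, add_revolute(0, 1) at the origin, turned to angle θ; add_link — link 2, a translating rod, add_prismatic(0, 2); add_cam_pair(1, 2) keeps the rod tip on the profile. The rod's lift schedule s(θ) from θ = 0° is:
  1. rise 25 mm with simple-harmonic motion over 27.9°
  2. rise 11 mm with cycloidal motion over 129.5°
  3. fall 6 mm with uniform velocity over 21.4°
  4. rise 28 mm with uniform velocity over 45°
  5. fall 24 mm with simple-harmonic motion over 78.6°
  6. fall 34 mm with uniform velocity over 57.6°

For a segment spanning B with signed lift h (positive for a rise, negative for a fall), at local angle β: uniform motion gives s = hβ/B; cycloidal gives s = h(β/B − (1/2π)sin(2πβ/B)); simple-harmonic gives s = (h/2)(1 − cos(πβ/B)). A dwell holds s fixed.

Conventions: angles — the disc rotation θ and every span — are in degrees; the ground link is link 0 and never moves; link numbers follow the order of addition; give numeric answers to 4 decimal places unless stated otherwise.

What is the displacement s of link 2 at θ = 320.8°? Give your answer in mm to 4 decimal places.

seg 1 [0°–27.9°] simple-harmonic, h=25: full span → s += 25 → s = 25.0000
seg 2 [27.9°–157.4°] cycloidal, h=11: full span → s += 11 → s = 36.0000
seg 3 [157.4°–178.8°] uniform, h=-6: full span → s += -6 → s = 30.0000
seg 4 [178.8°–223.8°] uniform, h=28: full span → s += 28 → s = 58.0000
seg 5 [223.8°–302.4°] simple-harmonic, h=-24: full span → s += -24 → s = 34.0000
seg 6 [302.4°–360°] uniform, h=-34: θ=320.8° here. β=18.4, B=57.6. -34·18.4/57.6 = -10.8611 → s = 23.1389

23.1389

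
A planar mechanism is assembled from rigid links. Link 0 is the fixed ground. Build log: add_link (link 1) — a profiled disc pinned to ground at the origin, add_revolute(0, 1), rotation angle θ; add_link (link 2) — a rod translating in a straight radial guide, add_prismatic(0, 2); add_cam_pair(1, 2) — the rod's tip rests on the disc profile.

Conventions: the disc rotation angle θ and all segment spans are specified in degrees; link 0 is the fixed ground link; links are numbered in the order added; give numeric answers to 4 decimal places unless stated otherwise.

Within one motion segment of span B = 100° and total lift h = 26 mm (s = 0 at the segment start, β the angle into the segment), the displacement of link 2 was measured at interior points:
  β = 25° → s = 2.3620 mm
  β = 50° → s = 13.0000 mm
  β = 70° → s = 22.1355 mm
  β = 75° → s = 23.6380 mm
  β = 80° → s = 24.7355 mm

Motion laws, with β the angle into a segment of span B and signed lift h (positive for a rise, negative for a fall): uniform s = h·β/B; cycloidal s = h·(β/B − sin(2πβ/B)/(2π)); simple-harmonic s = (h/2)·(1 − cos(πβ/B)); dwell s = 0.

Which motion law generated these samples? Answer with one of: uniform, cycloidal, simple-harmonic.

candidates at β/B = r: uniform s = h·r (linear in β); cycloidal s = h·(r − sin(2πr)/(2π)); simple-harmonic s = (h/2)(1 − cos(πr))
β=25°: printed 2.3620 | uniform 6.5000, cycloidal 2.3620, simple-harmonic 3.8076
β=50°: printed 13.0000 | uniform 13.0000, cycloidal 13.0000, simple-harmonic 13.0000
β=70°: printed 22.1355 | uniform 18.2000, cycloidal 22.1355, simple-harmonic 20.6412
β=75°: printed 23.6380 | uniform 19.5000, cycloidal 23.6380, simple-harmonic 22.1924
β=80°: printed 24.7355 | uniform 20.8000, cycloidal 24.7355, simple-harmonic 23.5172
only one law matches every sample → cycloidal

cycloidal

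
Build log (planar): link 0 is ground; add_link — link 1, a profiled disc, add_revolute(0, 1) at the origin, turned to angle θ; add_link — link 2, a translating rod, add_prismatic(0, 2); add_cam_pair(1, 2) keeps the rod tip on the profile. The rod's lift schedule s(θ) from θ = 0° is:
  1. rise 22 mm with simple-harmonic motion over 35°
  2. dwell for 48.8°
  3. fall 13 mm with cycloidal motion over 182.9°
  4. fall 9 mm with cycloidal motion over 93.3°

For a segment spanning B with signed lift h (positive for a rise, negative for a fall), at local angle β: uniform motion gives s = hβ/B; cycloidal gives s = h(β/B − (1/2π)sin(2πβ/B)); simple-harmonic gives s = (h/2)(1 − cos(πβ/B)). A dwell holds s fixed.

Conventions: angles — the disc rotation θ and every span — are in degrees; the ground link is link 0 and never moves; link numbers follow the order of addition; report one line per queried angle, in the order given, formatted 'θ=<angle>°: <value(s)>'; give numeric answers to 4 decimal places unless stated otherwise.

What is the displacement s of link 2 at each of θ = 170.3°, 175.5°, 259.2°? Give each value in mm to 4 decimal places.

seg 1 [0°–35°] simple-harmonic, h=22: full span → s += 22 → s = 22.0000
seg 2 [35°–83.8°] dwell: s stays 22.0000
seg 3 [83.8°–266.7°] cycloidal, h=-13: θ=170.3° here. β=86.5, B=182.9. -13·(0.4729 − sin(2π·0.4729)/(2π)) = -5.7980 → s = 16.2020
seg 3 [83.8°–266.7°] cycloidal, h=-13: θ=175.5° here. β=91.7, B=182.9. -13·(0.5014 − sin(2π·0.5014)/(2π)) = -6.5355 → s = 15.4645
seg 3 [83.8°–266.7°] cycloidal, h=-13: θ=259.2° here. β=175.4, B=182.9. -13·(0.9590 − sin(2π·0.9590)/(2π)) = -12.9941 → s = 9.0059

θ=170.3°: 16.2020
θ=175.5°: 15.4645
θ=259.2°: 9.0059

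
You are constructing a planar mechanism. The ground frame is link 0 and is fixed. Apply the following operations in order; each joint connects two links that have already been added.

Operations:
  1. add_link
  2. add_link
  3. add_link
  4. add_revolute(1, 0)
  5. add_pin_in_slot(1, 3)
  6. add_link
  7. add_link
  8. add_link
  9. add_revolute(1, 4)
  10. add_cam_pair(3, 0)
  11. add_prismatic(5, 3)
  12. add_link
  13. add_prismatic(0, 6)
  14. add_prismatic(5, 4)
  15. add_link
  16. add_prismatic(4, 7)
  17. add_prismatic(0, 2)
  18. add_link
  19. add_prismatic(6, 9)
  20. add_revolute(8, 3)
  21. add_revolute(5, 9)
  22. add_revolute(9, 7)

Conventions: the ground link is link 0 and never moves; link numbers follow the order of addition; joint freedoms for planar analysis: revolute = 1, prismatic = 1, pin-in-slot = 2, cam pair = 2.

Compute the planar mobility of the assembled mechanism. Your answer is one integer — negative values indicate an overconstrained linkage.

link 0 = ground. State L|J1|J2 = 1|0|0
+link1  2|0|0
+link2  3|0|0
+link3  4|0|0
R(1,0) f=1→J1  4|1|0
PS(1,3) f=2→J2  4|1|1
+link4  5|1|1
+link5  6|1|1
+link6  7|1|1
R(1,4) f=1→J1  7|2|1
C(3,0) f=2→J2  7|2|2
P(5,3) f=1→J1  7|3|2
+link7  8|3|2
P(0,6) f=1→J1  8|4|2
P(5,4) f=1→J1  8|5|2
+link8  9|5|2
P(4,7) f=1→J1  9|6|2
P(0,2) f=1→J1  9|7|2
+link9  10|7|2
P(6,9) f=1→J1  10|8|2
R(8,3) f=1→J1  10|9|2
R(5,9) f=1→J1  10|10|2
R(9,7) f=1→J1  10|11|2
M = 3(10−1)−2·11−2 = 27−22−2 = 3

M = 3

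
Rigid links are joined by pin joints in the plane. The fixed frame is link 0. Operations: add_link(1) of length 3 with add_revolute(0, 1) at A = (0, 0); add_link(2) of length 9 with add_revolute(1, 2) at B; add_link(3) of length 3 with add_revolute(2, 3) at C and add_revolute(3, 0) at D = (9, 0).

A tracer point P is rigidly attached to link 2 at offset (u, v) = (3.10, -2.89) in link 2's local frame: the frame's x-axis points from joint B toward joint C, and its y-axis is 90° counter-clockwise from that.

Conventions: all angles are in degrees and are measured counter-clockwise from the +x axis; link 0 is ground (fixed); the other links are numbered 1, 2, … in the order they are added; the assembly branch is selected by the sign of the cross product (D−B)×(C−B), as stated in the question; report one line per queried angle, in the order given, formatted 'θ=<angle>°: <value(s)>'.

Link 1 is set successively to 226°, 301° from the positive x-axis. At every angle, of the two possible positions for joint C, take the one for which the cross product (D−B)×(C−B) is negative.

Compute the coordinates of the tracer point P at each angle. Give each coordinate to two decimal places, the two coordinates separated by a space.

A=(0,0), D=(9.00,0)
θ=226°: B = A + 3.00·(cos226°, sin226°) = (-2.0840, -2.1580)
θ=226°: |BD| = 11.2921
θ=226°: circle(B,9.00) ∩ circle(D,3.00): a=8.8341, h=1.7200
θ=226°:   candidates: C₊=(6.2586,1.2185) cross=19.422; C₋=(6.9160,-2.1580) cross=-19.422
θ=226°:   branch - wants cross < 0 → take C=(6.9160,-2.1580) (cross=-19.422)
θ=226°: ex = (C−B)/|BC| = (1.0000,0.0000); ey = (-0.0000,1.0000)
θ=226°: P = B + 3.10·ex + -2.89·ey = (1.0160,-5.0480)
θ=301°: B = A + 3.00·(cos301°, sin301°) = (1.5451, -2.5715)
θ=301°: |BD| = 7.8859
θ=301°: circle(B,9.00) ∩ circle(D,3.00): a=8.5081, h=2.9348
θ=301°:   candidates: C₊=(8.6311,2.9772) cross=23.144; C₋=(10.5451,-2.5715) cross=-23.144
θ=301°:   branch - wants cross < 0 → take C=(10.5451,-2.5715) (cross=-23.144)
θ=301°: ex = (C−B)/|BC| = (1.0000,-0.0000); ey = (0.0000,1.0000)
θ=301°: P = B + 3.10·ex + -2.89·ey = (4.6451,-5.4615)

θ=226°: 1.02 -5.05
θ=301°: 4.65 -5.46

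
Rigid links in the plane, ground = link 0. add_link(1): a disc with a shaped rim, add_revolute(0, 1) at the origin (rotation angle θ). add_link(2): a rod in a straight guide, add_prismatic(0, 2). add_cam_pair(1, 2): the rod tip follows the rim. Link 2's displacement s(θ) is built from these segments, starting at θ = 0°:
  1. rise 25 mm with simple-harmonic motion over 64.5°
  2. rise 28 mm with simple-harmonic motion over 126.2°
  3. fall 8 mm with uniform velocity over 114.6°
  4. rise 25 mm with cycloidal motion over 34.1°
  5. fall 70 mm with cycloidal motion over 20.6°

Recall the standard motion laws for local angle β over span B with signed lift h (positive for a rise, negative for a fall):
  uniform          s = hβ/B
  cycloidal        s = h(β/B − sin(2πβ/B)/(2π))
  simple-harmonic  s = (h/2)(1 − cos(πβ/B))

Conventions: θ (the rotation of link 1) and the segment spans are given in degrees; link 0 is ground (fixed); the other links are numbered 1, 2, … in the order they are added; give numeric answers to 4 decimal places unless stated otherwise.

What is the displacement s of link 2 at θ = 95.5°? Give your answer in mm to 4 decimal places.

segment 1 (0° to 64.5°, simple-harmonic, h = 25) is passed completely: s = 0.0000 + (25) = 25.0000
θ = 95.5° falls in segment 2 (64.5° to 190.7°, simple-harmonic, h = 28): β = 95.5 − 64.5 = 31°, B = 126.2°; Δs = 28/2·(1 − cos(π·0.2456)) = 3.9659; s = 25.0000 + 3.9659 = 28.9659

28.9659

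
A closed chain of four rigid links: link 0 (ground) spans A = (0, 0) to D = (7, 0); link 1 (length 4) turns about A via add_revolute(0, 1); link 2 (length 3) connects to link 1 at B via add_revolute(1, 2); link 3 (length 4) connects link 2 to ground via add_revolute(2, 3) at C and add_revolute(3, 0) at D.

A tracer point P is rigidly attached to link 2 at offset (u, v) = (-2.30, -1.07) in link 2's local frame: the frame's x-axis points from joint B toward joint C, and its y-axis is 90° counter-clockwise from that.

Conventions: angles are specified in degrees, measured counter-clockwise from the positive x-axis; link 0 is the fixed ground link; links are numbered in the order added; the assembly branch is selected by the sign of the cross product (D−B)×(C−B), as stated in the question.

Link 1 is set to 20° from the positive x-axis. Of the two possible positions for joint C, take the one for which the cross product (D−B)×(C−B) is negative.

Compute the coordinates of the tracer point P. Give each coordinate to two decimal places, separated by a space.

A=(0,0), D=(7.00,0)
B = A + 4.00·(cos20°, sin20°) = (3.7588, 1.3681)
|BD| = 3.5181
circle(B,3.00) ∩ circle(D,4.00): a=0.7642, h=2.9010
  candidates: C₊=(5.5910,3.7436) cross=10.206; C₋=(3.3347,-1.6018) cross=-10.206
  branch - wants cross < 0 → take C=(3.3347,-1.6018) (cross=-10.206)
ex = (C−B)/|BC| = (-0.1413,-0.9900); ey = (0.9900,-0.1413)
P = B + -2.30·ex + -1.07·ey = (3.0246,3.7962)

3.02 3.80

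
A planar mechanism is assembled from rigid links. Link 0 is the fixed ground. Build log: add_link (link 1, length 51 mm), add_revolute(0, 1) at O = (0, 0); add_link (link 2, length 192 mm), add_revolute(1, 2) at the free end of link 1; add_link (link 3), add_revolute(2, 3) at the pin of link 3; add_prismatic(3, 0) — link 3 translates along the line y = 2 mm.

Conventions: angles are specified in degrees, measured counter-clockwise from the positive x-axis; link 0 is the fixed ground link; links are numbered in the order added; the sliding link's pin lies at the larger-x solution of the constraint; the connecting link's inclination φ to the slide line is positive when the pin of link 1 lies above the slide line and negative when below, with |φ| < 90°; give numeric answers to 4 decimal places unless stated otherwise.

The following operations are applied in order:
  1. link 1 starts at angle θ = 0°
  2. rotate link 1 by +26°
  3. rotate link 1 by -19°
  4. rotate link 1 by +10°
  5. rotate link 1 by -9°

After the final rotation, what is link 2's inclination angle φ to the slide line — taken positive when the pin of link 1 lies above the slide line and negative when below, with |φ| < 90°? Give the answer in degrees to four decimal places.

geometry: r = 51 mm, L = 192 mm, e = 2 mm; θ starts at 0°
rotate link 1 by +26°: θ ← 0° +26° = 26°
rotate link 1 by -19°: θ ← 26° -19° = 7°
rotate link 1 by +10°: θ ← 7° +10° = 17°
rotate link 1 by -9°: θ ← 17° -9° = 8°
h = r sin θ − e = 7.097828 − 2 = 5.097828
sin φ = h / L = 5.097828 / 192 = 0.02655119
φ = arcsin(0.02655119) = 1.521450°

1.5214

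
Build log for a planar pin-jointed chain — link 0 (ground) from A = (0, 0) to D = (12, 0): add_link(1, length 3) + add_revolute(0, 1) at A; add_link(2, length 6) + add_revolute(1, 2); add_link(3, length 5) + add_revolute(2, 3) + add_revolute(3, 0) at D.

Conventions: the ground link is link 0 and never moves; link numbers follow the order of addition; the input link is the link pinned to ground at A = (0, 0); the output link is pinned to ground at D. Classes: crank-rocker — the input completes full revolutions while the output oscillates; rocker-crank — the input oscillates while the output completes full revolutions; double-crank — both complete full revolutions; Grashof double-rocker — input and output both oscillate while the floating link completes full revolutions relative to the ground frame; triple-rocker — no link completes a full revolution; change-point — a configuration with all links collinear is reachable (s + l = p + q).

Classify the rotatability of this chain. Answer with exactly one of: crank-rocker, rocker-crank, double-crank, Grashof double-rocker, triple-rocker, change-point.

lengths: ground=12, input=3, coupler=6, output=5
sorted: s=3 (shortest), l=12 (longest), p+q=11
s + l = 15 vs p + q = 11
s + l > p + q → non-Grashof → no link fully rotates → triple-rocker

triple-rocker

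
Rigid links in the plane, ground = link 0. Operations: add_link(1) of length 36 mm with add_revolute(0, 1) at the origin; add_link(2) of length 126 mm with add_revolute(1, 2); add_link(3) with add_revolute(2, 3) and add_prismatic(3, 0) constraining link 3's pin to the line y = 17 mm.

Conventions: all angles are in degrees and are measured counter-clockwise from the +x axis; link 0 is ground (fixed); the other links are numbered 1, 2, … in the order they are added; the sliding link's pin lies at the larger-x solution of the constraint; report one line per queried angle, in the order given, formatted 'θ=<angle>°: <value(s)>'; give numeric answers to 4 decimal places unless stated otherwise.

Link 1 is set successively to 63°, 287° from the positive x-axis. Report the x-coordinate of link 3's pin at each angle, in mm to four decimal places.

geometry: r = 36 mm, L = 126 mm, e = 17 mm
θ=63°: crank pin P = (r cos θ, r sin θ) = (16.343658, 32.076235)
θ=63°: h = r sin θ − e = 32.076235 − 17 = 15.076235
θ=63°: x = r cos θ + √(L² − h²) = 16.343658 + 125.094793 = 141.438451
θ=287°: crank pin P = (r cos θ, r sin θ) = (10.525381, -34.426971)
θ=287°: h = r sin θ − e = -34.426971 − 17 = -51.426971
θ=287°: x = r cos θ + √(L² − h²) = 10.525381 + 115.027243 = 125.552624

θ=63°: 141.4385
θ=287°: 125.5526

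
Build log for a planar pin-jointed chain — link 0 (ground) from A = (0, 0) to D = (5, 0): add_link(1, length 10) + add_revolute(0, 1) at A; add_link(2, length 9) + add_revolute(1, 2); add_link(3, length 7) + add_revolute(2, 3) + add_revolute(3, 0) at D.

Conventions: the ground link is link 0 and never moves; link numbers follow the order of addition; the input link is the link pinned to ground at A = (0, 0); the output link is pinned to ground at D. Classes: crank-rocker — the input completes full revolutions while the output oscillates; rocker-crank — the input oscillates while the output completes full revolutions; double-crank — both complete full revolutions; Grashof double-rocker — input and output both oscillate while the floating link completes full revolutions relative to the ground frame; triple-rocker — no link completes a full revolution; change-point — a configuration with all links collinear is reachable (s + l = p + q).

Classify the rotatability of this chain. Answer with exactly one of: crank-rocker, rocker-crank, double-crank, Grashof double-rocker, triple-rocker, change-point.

lengths: ground=5, input=10, coupler=9, output=7
sorted: s=5 (shortest), l=10 (longest), p+q=16
s + l = 15 vs p + q = 16
s + l < p + q (Grashof) with shortest = ground link → double-crank

double-crank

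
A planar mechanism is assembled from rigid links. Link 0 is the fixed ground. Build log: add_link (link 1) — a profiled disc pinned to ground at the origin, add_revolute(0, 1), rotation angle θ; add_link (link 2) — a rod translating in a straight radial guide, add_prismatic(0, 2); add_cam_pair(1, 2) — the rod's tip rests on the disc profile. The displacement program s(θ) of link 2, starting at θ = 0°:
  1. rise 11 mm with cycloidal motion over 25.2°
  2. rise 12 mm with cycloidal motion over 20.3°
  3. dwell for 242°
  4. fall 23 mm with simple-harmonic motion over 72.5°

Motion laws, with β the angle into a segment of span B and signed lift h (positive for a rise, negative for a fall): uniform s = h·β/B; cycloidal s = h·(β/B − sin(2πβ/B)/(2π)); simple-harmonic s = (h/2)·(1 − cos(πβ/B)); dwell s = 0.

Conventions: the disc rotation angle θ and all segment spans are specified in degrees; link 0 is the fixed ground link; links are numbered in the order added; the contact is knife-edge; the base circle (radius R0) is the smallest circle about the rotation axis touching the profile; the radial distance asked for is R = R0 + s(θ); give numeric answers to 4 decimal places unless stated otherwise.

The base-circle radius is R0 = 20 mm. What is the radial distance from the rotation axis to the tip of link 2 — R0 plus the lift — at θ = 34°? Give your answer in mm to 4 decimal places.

seg 1 [0°–25.2°] cycloidal, h=11: full span → s += 11 → s = 11.0000
seg 2 [25.2°–45.5°] cycloidal, h=12: θ=34° here. β=8.8, B=20.3. 12·(0.4335 − sin(2π·0.4335)/(2π)) = 4.4270 → s = 15.4270
R = R0 + s = 20 + 15.4270 = 35.4270

35.4270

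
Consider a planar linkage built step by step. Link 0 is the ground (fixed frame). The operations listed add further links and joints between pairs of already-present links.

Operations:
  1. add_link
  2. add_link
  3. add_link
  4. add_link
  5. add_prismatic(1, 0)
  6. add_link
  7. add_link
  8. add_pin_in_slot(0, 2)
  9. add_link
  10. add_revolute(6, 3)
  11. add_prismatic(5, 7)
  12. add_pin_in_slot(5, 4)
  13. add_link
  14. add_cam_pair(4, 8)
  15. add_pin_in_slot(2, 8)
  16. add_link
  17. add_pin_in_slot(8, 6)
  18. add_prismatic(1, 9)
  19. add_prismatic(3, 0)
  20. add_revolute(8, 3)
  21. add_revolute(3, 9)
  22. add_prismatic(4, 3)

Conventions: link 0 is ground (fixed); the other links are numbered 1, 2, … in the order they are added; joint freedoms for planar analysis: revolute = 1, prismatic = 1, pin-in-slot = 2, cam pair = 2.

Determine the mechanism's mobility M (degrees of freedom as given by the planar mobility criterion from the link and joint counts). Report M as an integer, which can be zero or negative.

(L,J1,J2)=(1,0,0); link0 fixed
link1: (2,0,0)
link2: (3,0,0)
link3: (4,0,0)
link4: (5,0,0)
P 1-0 [J1]: (5,1,0)
link5: (6,1,0)
link6: (7,1,0)
PS 0-2 [J2]: (7,1,1)
link7: (8,1,1)
R 6-3 [J1]: (8,2,1)
P 5-7 [J1]: (8,3,1)
PS 5-4 [J2]: (8,3,2)
link8: (9,3,2)
C 4-8 [J2]: (9,3,3)
PS 2-8 [J2]: (9,3,4)
link9: (10,3,4)
PS 8-6 [J2]: (10,3,5)
P 1-9 [J1]: (10,4,5)
P 3-0 [J1]: (10,5,5)
R 8-3 [J1]: (10,6,5)
R 3-9 [J1]: (10,7,5)
P 4-3 [J1]: (10,8,5)
Grübler: 3·9 − 2·8 − 5 = 6

M = 6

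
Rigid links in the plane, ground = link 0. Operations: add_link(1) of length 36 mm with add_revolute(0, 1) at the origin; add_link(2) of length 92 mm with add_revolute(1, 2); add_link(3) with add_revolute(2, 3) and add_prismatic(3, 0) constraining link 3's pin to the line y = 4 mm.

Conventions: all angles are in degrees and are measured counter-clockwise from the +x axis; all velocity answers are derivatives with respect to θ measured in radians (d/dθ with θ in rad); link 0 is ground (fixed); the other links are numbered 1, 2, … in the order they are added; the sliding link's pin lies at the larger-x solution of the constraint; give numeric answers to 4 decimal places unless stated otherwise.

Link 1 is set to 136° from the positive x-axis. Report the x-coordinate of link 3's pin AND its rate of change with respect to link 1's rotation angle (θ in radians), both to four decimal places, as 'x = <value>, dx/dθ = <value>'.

geometry: r = 36 mm, L = 92 mm, e = 4 mm
crank pin P = (r cos θ, r sin θ) = (-25.896233, 25.007701)
h = r sin θ − e = 25.007701 − 4 = 21.007701
x = r cos θ + √(L² − h²) = -25.896233 + 89.569395 = 63.673162
dx/dθ = −r sin θ − h·r cos θ/√(L² − h²) (θ in radians; h = 21.007701) = -18.933971

x = 63.6732, dx/dθ = -18.9340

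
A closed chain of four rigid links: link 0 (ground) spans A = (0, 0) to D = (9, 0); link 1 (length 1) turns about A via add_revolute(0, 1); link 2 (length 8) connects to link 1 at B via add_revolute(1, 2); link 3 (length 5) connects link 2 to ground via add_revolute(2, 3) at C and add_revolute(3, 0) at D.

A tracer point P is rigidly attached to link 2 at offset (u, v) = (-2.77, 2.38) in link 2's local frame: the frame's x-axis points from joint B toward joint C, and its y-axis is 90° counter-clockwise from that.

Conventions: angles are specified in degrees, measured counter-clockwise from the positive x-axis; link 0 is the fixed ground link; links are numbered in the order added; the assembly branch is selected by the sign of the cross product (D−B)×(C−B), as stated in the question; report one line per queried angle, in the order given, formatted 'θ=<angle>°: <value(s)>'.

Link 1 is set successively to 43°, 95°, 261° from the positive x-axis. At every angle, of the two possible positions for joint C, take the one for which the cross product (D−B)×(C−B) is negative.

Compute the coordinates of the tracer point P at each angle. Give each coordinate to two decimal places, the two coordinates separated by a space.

A=(0,0), D=(9.00,0)
θ=43°: B = A + 1.00·(cos43°, sin43°) = (0.7314, 0.6820)
θ=43°: |BD| = 8.2967
θ=43°: circle(B,8.00) ∩ circle(D,5.00): a=6.4987, h=4.6655
θ=43°:   candidates: C₊=(7.5916,4.7975) cross=38.709; C₋=(6.8245,-4.5019) cross=-38.709
θ=43°:   branch - wants cross < 0 → take C=(6.8245,-4.5019) (cross=-38.709)
θ=43°: ex = (C−B)/|BC| = (0.7616,-0.6480); ey = (0.6480,0.7616)
θ=43°: P = B + -2.77·ex + 2.38·ey = (0.1638,4.2897)
θ=95°: B = A + 1.00·(cos95°, sin95°) = (-0.0872, 0.9962)
θ=95°: |BD| = 9.1416
θ=95°: circle(B,8.00) ∩ circle(D,5.00): a=6.7039, h=4.3655
θ=95°:   candidates: C₊=(7.0526,4.6052) cross=39.908; C₋=(6.1011,-4.0739) cross=-39.908
θ=95°:   branch - wants cross < 0 → take C=(6.1011,-4.0739) (cross=-39.908)
θ=95°: ex = (C−B)/|BC| = (0.7735,-0.6338); ey = (0.6338,0.7735)
θ=95°: P = B + -2.77·ex + 2.38·ey = (-0.7215,4.5927)
θ=261°: B = A + 1.00·(cos261°, sin261°) = (-0.1564, -0.9877)
θ=261°: |BD| = 9.2096
θ=261°: circle(B,8.00) ∩ circle(D,5.00): a=6.7221, h=4.3374
θ=261°:   candidates: C₊=(6.0618,4.0456) cross=39.945; C₋=(6.9921,-4.5791) cross=-39.945
θ=261°:   branch - wants cross < 0 → take C=(6.9921,-4.5791) (cross=-39.945)
θ=261°: ex = (C−B)/|BC| = (0.8936,-0.4489); ey = (0.4489,0.8936)
θ=261°: P = B + -2.77·ex + 2.38·ey = (-1.5632,2.3825)

θ=43°: 0.16 4.29
θ=95°: -0.72 4.59
θ=261°: -1.56 2.38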